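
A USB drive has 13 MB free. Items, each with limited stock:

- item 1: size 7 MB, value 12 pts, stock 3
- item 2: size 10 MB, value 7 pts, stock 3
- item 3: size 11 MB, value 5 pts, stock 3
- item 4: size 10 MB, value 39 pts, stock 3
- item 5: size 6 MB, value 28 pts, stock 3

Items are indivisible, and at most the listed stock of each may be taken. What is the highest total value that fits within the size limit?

Best selections within size 13 and stock limits:
- 2×item 5: size 12, value 56
- 1×item 1 + 1×item 5: size 13, value 40
Best: 56 pts.

56 pts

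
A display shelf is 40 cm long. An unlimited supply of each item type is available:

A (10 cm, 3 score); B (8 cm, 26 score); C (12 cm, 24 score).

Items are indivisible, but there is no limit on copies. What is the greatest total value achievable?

Best value-per-unit is B at 26/8, and filling with it alone uses length 5×8=40. No mix of the others beats 5×26 = 130.

130 score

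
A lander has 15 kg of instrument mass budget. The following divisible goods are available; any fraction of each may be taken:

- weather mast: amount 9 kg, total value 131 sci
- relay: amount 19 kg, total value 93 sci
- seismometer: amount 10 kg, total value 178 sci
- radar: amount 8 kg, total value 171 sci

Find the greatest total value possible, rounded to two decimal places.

295.60

Take in order of value per unit:
- radar (171/8 per unit): all 8 → value 171, running total 171.00
- seismometer (178/10 per unit): 7 of 10 → value 7×178/10 = 124.6000, running total 295.60
Total 295.60.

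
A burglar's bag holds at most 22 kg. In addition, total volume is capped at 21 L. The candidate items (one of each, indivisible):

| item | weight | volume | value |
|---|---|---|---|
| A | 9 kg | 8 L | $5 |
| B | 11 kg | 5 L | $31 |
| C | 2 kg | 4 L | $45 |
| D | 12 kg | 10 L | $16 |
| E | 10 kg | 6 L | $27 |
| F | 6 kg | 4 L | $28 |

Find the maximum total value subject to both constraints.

Feasible sets respecting both limits:
- B+C+F: weight 19, volume 13, value 104
- C+E+F: weight 18, volume 14, value 100
- C+D+F: weight 20, volume 18, value 89
Best: $104.

$104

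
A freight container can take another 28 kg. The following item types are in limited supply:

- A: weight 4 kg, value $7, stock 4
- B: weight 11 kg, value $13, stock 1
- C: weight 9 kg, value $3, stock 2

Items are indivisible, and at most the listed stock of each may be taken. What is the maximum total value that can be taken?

Best selections within weight 28 and stock limits:
- 4×A + 1×B: weight 27, value 41
- 3×A + 1×B: weight 23, value 34
Best: $41.

$41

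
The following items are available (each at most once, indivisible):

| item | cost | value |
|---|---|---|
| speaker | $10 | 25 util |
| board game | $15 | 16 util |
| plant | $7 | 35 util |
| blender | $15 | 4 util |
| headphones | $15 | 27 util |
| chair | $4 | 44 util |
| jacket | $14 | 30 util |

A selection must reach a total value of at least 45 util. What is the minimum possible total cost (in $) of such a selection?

11

Subsets with value ≥ 45, sorted by total cost:
- plant+chair: cost 11, value 79
- speaker+chair: cost 14, value 69
- speaker+plant: cost 17, value 60
- chair+jacket: cost 18, value 74
Minimum cost: 11 $.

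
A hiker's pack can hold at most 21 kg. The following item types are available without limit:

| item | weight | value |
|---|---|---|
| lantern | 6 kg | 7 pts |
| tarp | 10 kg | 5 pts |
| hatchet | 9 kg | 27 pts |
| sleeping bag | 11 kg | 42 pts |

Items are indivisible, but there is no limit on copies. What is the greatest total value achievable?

69 pts

Best value-per-unit is sleeping bag at 42/11; filling with it alone gives 1×42 = 42.
Optimal mix: 1×hatchet + 1×sleeping bag → weight 20, value 69.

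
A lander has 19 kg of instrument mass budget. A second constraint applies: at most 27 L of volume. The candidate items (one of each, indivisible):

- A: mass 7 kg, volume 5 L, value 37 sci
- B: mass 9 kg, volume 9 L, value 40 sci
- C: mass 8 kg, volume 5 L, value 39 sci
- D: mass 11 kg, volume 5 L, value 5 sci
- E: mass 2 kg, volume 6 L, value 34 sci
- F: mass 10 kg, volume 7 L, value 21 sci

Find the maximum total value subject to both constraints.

113 sci

Feasible sets respecting both limits:
- B+C+E: mass 19, volume 20, value 113
- A+B+E: mass 18, volume 20, value 111
- A+C+E: mass 17, volume 16, value 110
- A+E+F: mass 19, volume 18, value 92
Best: 113 sci.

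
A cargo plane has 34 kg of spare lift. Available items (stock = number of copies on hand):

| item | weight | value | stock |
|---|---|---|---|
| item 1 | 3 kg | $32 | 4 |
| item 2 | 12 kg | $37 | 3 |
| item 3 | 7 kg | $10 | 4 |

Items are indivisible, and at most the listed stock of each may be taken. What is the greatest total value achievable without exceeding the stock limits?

$175

Top feasible selections:
- 4×item 1 + 1×item 2 + 1×item 3: weight 31, value 175
- 3×item 1 + 2×item 2: weight 33, value 170
Best: $175.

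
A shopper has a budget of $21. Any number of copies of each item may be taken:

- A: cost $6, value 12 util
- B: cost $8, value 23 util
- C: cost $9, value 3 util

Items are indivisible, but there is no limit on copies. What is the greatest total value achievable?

Best value-per-unit is B at 23/8; filling with it alone gives 2×23 = 46.
Optimal mix: 2×A + 1×B → cost 20, value 47.

47 util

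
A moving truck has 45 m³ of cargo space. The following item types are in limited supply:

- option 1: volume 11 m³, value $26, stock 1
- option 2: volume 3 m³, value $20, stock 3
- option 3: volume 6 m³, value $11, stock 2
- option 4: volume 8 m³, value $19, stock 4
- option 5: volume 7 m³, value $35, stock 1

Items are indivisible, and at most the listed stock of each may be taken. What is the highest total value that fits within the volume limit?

Top feasible selections:
- 1×option 1 + 3×option 2 + 2×option 4 + 1×option 5: volume 43, value 159
- 3×option 2 + 2×option 3 + 2×option 4 + 1×option 5: volume 44, value 155
- 3×option 2 + 3×option 4 + 1×option 5: volume 40, value 152
Best: $159.

$159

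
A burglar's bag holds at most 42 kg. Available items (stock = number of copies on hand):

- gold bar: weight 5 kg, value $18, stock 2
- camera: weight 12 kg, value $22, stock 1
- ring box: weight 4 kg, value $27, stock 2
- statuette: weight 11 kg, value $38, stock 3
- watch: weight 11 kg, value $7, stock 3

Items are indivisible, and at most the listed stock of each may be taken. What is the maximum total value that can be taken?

$168

Best selections within weight 42 and stock limits:
- 2×ring box + 3×statuette: weight 41, value 168
- 2×gold bar + 2×ring box + 2×statuette: weight 40, value 166
Best: $168.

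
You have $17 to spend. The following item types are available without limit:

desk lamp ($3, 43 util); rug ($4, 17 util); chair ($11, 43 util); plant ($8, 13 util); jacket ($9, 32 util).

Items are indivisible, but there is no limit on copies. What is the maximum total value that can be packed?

215 util

Best value-per-unit is desk lamp at 43/3, and filling with it alone uses cost 5×3=15. No mix of the others beats 5×43 = 215.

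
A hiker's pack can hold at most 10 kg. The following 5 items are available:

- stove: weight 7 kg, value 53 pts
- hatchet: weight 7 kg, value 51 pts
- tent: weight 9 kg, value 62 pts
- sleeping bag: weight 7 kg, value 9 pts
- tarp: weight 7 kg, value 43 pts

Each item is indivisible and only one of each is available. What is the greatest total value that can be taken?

62 pts

This is a 0/1 knapsack; check combinations near the capacity.
- tent: weight 9, value 62
- stove: weight 7, value 53
- hatchet: weight 7, value 51
- tarp: weight 7, value 43
Best: 62 pts.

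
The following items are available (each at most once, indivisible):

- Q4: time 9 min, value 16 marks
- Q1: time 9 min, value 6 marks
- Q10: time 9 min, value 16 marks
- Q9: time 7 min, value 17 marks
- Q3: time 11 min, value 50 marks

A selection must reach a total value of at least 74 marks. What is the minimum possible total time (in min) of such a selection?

27

Subsets with value ≥ 74, sorted by total time:
- Q4+Q9+Q3: time 27, value 83
- Q10+Q9+Q3: time 27, value 83
- Q4+Q10+Q3: time 29, value 82
- Q4+Q10+Q9+Q3: time 36, value 99
Minimum time: 27 min.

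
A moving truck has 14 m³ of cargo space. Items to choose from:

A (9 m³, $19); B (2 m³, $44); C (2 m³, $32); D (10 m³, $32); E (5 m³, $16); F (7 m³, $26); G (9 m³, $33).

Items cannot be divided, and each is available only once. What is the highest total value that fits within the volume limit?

Check high-value combinations within 14 m³:
- B+C+G: volume 2+2+9=13, value 44+32+33=109
- B+C+D: volume 2+2+10=14, value 44+32+32=108
- B+C+F: volume 2+2+7=11, value 44+32+26=102
Best: $109.

$109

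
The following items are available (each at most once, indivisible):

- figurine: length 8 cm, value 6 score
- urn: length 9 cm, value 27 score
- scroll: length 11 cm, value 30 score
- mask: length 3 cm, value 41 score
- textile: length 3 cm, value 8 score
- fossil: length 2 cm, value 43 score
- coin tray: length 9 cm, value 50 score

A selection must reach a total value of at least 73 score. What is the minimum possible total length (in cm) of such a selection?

5

Subsets with value ≥ 73, sorted by total length:
- mask+fossil: length 5, value 84
- mask+textile+fossil: length 8, value 92
Minimum length: 5 cm.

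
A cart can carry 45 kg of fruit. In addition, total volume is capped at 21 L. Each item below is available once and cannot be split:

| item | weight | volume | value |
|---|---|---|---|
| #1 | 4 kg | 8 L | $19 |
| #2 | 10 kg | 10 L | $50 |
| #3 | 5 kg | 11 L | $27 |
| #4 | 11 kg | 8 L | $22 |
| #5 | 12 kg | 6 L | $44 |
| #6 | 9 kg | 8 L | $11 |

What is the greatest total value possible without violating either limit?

Feasible sets respecting both limits:
- #2+#5: weight 22, volume 16, value 94
- #2+#3: weight 15, volume 21, value 77
- #2+#4: weight 21, volume 18, value 72
- #3+#5: weight 17, volume 17, value 71
Best: $94.

$94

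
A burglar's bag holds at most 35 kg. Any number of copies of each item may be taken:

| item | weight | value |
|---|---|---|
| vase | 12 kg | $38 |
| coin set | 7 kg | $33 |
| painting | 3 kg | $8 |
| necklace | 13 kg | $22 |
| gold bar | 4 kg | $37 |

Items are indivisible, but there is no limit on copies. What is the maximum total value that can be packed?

Best value-per-unit is gold bar at 37/4; filling with it alone gives 8×37 = 296.
Optimal mix: 1×painting + 8×gold bar → weight 35, value 304.

$304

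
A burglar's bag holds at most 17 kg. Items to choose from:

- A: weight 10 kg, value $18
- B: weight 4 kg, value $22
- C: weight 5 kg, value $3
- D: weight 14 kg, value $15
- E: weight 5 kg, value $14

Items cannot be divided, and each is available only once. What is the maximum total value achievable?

$40

Check high-value combinations within 17 kg:
- A+B: weight 10+4=14, value 18+22=40
- B+C+E: weight 4+5+5=14, value 22+3+14=39
- B+E: weight 4+5=9, value 22+14=36
Best: $40.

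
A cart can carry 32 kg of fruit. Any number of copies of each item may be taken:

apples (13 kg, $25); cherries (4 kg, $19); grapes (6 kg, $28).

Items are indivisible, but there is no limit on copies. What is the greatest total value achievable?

$152

Best value-per-unit is cherries at 19/4, and filling with it alone uses weight 8×4=32. No mix of the others beats 8×19 = 152.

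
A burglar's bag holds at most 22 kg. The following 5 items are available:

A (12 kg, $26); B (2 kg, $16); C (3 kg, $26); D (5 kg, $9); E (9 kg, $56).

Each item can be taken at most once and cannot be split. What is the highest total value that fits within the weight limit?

Check high-value combinations within 22 kg:
- B+C+D+E: weight 2+3+5+9=19, value 16+26+9+56=107
- B+C+E: weight 2+3+9=14, value 16+26+56=98
- C+D+E: weight 3+5+9=17, value 26+9+56=91
Best: $107.

$107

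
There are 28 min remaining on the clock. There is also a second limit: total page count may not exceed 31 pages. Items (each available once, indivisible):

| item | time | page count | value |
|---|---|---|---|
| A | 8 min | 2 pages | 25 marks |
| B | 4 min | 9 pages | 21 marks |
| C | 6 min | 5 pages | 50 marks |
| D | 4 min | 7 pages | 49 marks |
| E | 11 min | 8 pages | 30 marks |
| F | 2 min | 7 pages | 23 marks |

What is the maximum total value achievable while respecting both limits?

168 marks

Feasible sets respecting both limits:
- A+B+C+D+F: time 24, page count 30, value 168
- C+D+E+F: time 23, page count 27, value 152
- B+C+D+E: time 25, page count 29, value 150
Best: 168 marks.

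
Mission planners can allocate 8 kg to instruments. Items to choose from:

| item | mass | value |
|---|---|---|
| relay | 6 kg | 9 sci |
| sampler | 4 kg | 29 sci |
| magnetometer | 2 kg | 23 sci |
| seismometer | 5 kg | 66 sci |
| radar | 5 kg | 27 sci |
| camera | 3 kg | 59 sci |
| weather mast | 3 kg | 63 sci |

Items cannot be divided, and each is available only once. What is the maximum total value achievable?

Check high-value combinations within 8 kg:
- magnetometer+camera+weather mast: mass 2+3+3=8, value 23+59+63=145
- seismometer+weather mast: mass 5+3=8, value 66+63=129
- seismometer+camera: mass 5+3=8, value 66+59=125
Best: 145 sci.

145 sci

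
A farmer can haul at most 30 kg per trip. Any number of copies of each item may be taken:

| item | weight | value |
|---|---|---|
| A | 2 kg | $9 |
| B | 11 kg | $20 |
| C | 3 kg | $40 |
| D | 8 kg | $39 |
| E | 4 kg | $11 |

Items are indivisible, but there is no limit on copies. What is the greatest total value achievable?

$400

Best value-per-unit is C at 40/3, and filling with it alone uses weight 10×3=30. No mix of the others beats 10×40 = 400.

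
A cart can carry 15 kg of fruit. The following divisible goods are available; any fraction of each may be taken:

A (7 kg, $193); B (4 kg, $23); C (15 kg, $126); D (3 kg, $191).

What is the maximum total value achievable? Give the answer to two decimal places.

426.00

Take in order of value per unit:
- D (191/3 per unit): all 3 → value 191, running total 191.00
- A (193/7 per unit): all 7 → value 193, running total 384.00
- C (126/15 per unit): 5 of 15 → value 5×126/15 = 42.0000, running total 426.00
Total 426.00.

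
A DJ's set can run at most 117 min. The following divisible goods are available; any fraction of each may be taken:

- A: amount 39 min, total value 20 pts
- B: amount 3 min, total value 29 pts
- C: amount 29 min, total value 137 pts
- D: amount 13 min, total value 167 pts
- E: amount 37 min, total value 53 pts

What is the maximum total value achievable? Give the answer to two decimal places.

Take in order of value per unit:
- D (167/13 per unit): all 13 → value 167, running total 167.00
- B (29/3 per unit): all 3 → value 29, running total 196.00
- C (137/29 per unit): all 29 → value 137, running total 333.00
- E (53/37 per unit): all 37 → value 53, running total 386.00
- A (20/39 per unit): 35 of 39 → value 35×20/39 = 17.9487, running total 403.95
Total 403.95.

403.95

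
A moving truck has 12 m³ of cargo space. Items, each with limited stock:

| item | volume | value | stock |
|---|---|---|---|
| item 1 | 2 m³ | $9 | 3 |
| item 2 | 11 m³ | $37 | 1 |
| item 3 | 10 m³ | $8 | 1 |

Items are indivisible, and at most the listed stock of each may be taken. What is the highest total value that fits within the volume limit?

Best selections within volume 12 and stock limits:
- 1×item 2: volume 11, value 37
- 3×item 1: volume 6, value 27
- 2×item 1: volume 4, value 18
- 1×item 1 + 1×item 3: volume 12, value 17
Best: $37.

$37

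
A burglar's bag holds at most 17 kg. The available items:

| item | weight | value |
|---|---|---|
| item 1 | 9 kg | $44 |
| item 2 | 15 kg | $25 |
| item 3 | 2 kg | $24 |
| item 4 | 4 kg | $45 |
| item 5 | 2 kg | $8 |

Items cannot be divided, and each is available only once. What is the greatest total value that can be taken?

$121

Check high-value combinations within 17 kg:
- item 1+item 3+item 4+item 5: weight 9+2+4+2=17, value 44+24+45+8=121
- item 1+item 3+item 4: weight 9+2+4=15, value 44+24+45=113
- item 1+item 4+item 5: weight 9+4+2=15, value 44+45+8=97
Best: $121.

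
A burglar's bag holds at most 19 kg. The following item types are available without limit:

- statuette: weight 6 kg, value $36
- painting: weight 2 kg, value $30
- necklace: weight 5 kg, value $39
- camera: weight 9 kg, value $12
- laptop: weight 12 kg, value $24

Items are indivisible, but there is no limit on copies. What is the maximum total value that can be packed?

$270

Best value-per-unit is painting at 30/2, and filling with it alone uses weight 9×2=18. No mix of the others beats 9×30 = 270.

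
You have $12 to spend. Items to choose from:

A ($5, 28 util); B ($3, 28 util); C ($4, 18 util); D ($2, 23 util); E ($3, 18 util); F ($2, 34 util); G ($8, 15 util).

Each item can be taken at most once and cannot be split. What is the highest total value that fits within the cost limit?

Check high-value combinations within $12:
- A+B+D+F: cost 5+3+2+2=12, value 28+28+23+34=113
- B+D+E+F: cost 3+2+3+2=10, value 28+23+18+34=103
- B+C+D+F: cost 3+4+2+2=11, value 28+18+23+34=103
Best: 113 util.

113 util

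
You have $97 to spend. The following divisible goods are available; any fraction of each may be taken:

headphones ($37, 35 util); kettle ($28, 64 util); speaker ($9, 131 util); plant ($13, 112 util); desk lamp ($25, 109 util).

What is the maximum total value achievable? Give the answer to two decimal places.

436.81

Take in order of value per unit:
- speaker (131/9 per unit): all 9 → value 131, running total 131.00
- plant (112/13 per unit): all 13 → value 112, running total 243.00
- desk lamp (109/25 per unit): all 25 → value 109, running total 352.00
- kettle (64/28 per unit): all 28 → value 64, running total 416.00
- headphones (35/37 per unit): 22 of 37 → value 22×35/37 = 20.8108, running total 436.81
Total 436.81.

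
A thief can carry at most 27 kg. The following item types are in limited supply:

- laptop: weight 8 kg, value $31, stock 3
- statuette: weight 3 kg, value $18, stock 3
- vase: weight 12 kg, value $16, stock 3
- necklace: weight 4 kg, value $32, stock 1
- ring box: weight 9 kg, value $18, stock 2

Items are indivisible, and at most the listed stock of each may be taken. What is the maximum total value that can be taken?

Top feasible selections:
- 2×laptop + 2×statuette + 1×necklace: weight 26, value 130
- 1×laptop + 3×statuette + 1×necklace: weight 21, value 117
- 1×laptop + 2×statuette + 1×necklace + 1×ring box: weight 27, value 117
Best: $130.

$130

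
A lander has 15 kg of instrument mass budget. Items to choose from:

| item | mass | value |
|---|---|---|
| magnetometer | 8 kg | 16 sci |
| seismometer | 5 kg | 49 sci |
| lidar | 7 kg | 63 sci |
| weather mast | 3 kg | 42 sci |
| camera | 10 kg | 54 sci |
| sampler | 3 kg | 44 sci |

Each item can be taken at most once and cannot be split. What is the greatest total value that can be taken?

This is a 0/1 knapsack; check combinations near the capacity.
- seismometer+lidar+sampler: mass 5+7+3=15, value 49+63+44=156
- seismometer+lidar+weather mast: mass 5+7+3=15, value 49+63+42=154
- lidar+weather mast+sampler: mass 7+3+3=13, value 63+42+44=149
- seismometer+weather mast+sampler: mass 5+3+3=11, value 49+42+44=135
- seismometer+lidar: mass 5+7=12, value 49+63=112
Best: 156 sci.

156 sci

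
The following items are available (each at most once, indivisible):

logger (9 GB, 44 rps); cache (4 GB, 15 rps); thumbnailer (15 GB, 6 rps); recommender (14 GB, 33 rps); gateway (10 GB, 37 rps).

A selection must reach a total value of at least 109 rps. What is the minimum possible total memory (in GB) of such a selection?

33

Subsets with value ≥ 109, sorted by total memory:
- logger+recommender+gateway: memory 33, value 114
- logger+cache+recommender+gateway: memory 37, value 129
- logger+thumbnailer+recommender+gateway: memory 48, value 120
Minimum memory: 33 GB.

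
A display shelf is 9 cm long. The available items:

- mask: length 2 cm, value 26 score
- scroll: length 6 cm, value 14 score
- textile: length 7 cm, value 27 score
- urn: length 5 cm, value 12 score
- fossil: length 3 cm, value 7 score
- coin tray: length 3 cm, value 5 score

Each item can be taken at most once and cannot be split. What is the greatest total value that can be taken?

53 score

Check high-value combinations within 9 cm:
- mask+textile: length 2+7=9, value 26+27=53
- mask+scroll: length 2+6=8, value 26+14=40
- mask+urn: length 2+5=7, value 26+12=38
- mask+fossil+coin tray: length 2+3+3=8, value 26+7+5=38
Best: 53 score.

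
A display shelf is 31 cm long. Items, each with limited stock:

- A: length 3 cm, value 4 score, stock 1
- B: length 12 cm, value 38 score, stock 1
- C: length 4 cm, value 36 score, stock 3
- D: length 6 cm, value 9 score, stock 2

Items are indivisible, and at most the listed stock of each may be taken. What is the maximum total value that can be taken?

Top feasible selections:
- 1×B + 3×C + 1×D: length 30, value 155
- 1×A + 1×B + 3×C: length 27, value 150
- 1×B + 3×C: length 24, value 146
- 1×A + 3×C + 2×D: length 27, value 130
Best: 155 score.

155 score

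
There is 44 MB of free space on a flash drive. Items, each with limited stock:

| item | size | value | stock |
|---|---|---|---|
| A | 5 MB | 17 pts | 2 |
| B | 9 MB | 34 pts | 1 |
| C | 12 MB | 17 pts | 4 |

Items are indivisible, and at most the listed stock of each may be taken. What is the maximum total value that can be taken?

Top feasible selections:
- 2×A + 1×B + 2×C: size 43, value 102
- 2×A + 1×B + 1×C: size 31, value 85
- 1×A + 1×B + 2×C: size 38, value 85
- 2×A + 1×B: size 19, value 68
Best: 102 pts.

102 pts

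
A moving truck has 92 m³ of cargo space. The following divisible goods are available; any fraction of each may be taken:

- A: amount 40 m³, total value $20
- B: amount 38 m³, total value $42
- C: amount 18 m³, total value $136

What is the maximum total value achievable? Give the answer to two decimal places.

Take in order of value per unit:
- C (136/18 per unit): all 18 → value 136, running total 136.00
- B (42/38 per unit): all 38 → value 42, running total 178.00
- A (20/40 per unit): 36 of 40 → value 36×20/40 = 18.0000, running total 196.00
Total 196.00.

196.00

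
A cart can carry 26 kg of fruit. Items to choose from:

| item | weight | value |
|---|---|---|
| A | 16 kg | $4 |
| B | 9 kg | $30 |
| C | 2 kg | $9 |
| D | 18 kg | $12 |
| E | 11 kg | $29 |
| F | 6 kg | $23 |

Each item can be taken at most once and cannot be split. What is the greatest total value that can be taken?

$82

This is a 0/1 knapsack; check combinations near the capacity.
- B+E+F: weight 9+11+6=26, value 30+29+23=82
- B+C+E: weight 9+2+11=22, value 30+9+29=68
- B+C+F: weight 9+2+6=17, value 30+9+23=62
- C+E+F: weight 2+11+6=19, value 9+29+23=61
- B+E: weight 9+11=20, value 30+29=59
Best: $82.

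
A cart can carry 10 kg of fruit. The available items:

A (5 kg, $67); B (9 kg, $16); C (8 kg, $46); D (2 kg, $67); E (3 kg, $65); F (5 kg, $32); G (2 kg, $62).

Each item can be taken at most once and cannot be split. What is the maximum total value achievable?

Check high-value combinations within 10 kg:
- A+D+E: weight 5+2+3=10, value 67+67+65=199
- A+D+G: weight 5+2+2=9, value 67+67+62=196
- D+E+G: weight 2+3+2=7, value 67+65+62=194
- A+E+G: weight 5+3+2=10, value 67+65+62=194
- D+E+F: weight 2+3+5=10, value 67+65+32=164
Best: $199.

$199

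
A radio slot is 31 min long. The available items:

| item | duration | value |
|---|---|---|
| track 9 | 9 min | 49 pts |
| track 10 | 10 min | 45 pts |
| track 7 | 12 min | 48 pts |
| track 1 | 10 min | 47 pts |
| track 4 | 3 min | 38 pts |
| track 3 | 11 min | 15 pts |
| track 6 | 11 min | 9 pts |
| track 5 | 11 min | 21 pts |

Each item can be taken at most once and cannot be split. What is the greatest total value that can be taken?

Check high-value combinations within 31 min:
- track 9+track 7+track 1: duration 9+12+10=31, value 49+48+47=144
- track 9+track 10+track 7: duration 9+10+12=31, value 49+45+48=142
- track 9+track 10+track 1: duration 9+10+10=29, value 49+45+47=141
Best: 144 pts.

144 pts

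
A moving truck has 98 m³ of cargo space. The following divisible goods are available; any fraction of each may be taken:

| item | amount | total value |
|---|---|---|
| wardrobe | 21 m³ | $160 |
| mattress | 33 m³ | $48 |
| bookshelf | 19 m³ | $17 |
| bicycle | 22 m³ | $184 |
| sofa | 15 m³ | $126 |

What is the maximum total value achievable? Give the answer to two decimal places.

524.26

Take in order of value per unit:
- sofa (126/15 per unit): all 15 → value 126, running total 126.00
- bicycle (184/22 per unit): all 22 → value 184, running total 310.00
- wardrobe (160/21 per unit): all 21 → value 160, running total 470.00
- mattress (48/33 per unit): all 33 → value 48, running total 518.00
- bookshelf (17/19 per unit): 7 of 19 → value 7×17/19 = 6.2632, running total 524.26
Total 524.26.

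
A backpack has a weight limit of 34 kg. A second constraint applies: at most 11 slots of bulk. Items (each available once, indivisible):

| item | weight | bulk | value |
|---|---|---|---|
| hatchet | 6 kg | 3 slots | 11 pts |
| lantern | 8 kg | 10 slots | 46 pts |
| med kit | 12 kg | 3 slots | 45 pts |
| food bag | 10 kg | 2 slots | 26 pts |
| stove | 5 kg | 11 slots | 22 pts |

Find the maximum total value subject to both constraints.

Feasible sets respecting both limits:
- hatchet+med kit+food bag: weight 28, bulk 8, value 82
- med kit+food bag: weight 22, bulk 5, value 71
- hatchet+med kit: weight 18, bulk 6, value 56
- lantern: weight 8, bulk 10, value 46
Best: 82 pts.

82 pts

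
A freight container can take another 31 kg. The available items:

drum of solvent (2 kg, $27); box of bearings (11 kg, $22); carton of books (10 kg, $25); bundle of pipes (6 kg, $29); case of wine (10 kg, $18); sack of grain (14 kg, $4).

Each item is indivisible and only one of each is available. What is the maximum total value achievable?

Check high-value combinations within 31 kg:
- drum of solvent+box of bearings+carton of books+bundle of pipes: weight 2+11+10+6=29, value 27+22+25+29=103
- drum of solvent+carton of books+bundle of pipes+case of wine: weight 2+10+6+10=28, value 27+25+29+18=99
- drum of solvent+box of bearings+bundle of pipes+case of wine: weight 2+11+6+10=29, value 27+22+29+18=96
- drum of solvent+carton of books+bundle of pipes: weight 2+10+6=18, value 27+25+29=81
Best: $103.

$103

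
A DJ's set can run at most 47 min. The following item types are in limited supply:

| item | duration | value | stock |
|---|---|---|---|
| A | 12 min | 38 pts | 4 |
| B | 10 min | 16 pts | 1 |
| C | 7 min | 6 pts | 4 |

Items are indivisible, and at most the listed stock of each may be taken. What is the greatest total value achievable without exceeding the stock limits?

Best selections within duration 47 and stock limits:
- 3×A + 1×B: duration 46, value 130
- 3×A + 1×C: duration 43, value 120
- 3×A: duration 36, value 114
- 2×A + 1×B + 1×C: duration 41, value 98
Best: 130 pts.

130 pts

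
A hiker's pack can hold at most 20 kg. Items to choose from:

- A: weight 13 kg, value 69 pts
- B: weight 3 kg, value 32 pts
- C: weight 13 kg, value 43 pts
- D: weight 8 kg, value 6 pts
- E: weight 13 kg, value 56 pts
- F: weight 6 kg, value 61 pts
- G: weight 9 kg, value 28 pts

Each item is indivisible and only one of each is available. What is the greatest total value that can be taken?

130 pts

Check high-value combinations within 20 kg:
- A+F: weight 13+6=19, value 69+61=130
- B+F+G: weight 3+6+9=18, value 32+61+28=121
- E+F: weight 13+6=19, value 56+61=117
- C+F: weight 13+6=19, value 43+61=104
Best: 130 pts.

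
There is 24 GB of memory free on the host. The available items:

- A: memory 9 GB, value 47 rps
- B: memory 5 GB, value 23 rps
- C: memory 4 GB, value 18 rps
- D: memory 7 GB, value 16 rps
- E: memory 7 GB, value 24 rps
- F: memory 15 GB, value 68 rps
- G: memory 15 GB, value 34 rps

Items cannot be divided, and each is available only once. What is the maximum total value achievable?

This is a 0/1 knapsack; check combinations near the capacity.
- A+F: memory 9+15=24, value 47+68=115
- B+C+F: memory 5+4+15=24, value 23+18+68=109
- A+B+E: memory 9+5+7=21, value 47+23+24=94
Best: 115 rps.

115 rps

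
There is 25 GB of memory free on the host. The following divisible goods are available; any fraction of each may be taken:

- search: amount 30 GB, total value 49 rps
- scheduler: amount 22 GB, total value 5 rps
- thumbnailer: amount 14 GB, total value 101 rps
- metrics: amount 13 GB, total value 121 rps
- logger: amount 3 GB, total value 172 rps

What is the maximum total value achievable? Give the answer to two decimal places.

357.93

Take in order of value per unit:
- logger (172/3 per unit): all 3 → value 172, running total 172.00
- metrics (121/13 per unit): all 13 → value 121, running total 293.00
- thumbnailer (101/14 per unit): 9 of 14 → value 9×101/14 = 64.9286, running total 357.93
Total 357.93.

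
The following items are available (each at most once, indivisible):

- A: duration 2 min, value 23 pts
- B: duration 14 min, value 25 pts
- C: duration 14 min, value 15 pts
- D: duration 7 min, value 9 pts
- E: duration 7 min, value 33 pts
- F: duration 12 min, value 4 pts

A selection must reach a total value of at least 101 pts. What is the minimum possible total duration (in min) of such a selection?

Subsets with value ≥ 101, sorted by total duration:
- A+B+C+D+E: duration 44, value 105
- A+B+C+D+E+F: duration 56, value 109
Minimum duration: 44 min.

44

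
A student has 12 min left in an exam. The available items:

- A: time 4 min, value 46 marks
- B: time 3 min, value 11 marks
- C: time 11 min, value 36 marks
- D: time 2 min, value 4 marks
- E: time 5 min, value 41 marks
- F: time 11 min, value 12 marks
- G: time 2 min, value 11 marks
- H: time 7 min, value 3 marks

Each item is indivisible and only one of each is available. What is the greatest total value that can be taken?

Check high-value combinations within 12 min:
- A+E+G: time 4+5+2=11, value 46+41+11=98
- A+B+E: time 4+3+5=12, value 46+11+41=98
- A+D+E: time 4+2+5=11, value 46+4+41=91
Best: 98 marks.

98 marks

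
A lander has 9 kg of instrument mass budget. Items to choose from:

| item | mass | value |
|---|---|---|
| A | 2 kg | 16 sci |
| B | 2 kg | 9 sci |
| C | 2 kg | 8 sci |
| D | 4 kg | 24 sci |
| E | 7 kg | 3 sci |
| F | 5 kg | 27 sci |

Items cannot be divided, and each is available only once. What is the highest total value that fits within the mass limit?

Check high-value combinations within 9 kg:
- A+B+F: mass 2+2+5=9, value 16+9+27=52
- A+C+F: mass 2+2+5=9, value 16+8+27=51
- D+F: mass 4+5=9, value 24+27=51
- A+B+D: mass 2+2+4=8, value 16+9+24=49
- A+C+D: mass 2+2+4=8, value 16+8+24=48
Best: 52 sci.

52 sci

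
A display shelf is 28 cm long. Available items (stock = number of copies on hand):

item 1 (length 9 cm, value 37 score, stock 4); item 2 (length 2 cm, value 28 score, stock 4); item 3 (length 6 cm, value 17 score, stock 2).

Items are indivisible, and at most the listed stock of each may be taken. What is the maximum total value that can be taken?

186 score

Top feasible selections:
- 2×item 1 + 4×item 2: length 26, value 186
- 1×item 1 + 4×item 2 + 1×item 3: length 23, value 166
Best: 186 score.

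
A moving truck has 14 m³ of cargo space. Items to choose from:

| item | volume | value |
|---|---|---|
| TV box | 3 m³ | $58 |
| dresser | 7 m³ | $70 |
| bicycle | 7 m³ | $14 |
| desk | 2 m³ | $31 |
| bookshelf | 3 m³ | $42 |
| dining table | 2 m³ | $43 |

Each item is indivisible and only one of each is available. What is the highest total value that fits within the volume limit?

Check high-value combinations within 14 m³:
- TV box+dresser+desk+dining table: volume 3+7+2+2=14, value 58+70+31+43=202
- dresser+desk+bookshelf+dining table: volume 7+2+3+2=14, value 70+31+42+43=186
- TV box+desk+bookshelf+dining table: volume 3+2+3+2=10, value 58+31+42+43=174
- TV box+dresser+dining table: volume 3+7+2=12, value 58+70+43=171
- TV box+dresser+bookshelf: volume 3+7+3=13, value 58+70+42=170
Best: $202.

$202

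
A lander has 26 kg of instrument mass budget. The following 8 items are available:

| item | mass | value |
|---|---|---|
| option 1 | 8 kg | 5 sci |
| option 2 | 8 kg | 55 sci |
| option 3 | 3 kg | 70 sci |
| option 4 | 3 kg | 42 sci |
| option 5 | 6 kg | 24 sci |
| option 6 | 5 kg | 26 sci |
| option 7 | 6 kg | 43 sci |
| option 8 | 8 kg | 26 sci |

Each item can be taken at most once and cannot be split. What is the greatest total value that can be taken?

236 sci

Check high-value combinations within 26 kg:
- option 2+option 3+option 4+option 6+option 7: mass 8+3+3+5+6=25, value 55+70+42+26+43=236
- option 2+option 3+option 4+option 5+option 7: mass 8+3+3+6+6=26, value 55+70+42+24+43=234
- option 2+option 3+option 4+option 5+option 6: mass 8+3+3+6+5=25, value 55+70+42+24+26=217
- option 2+option 3+option 4+option 7: mass 8+3+3+6=20, value 55+70+42+43=210
Best: 236 sci.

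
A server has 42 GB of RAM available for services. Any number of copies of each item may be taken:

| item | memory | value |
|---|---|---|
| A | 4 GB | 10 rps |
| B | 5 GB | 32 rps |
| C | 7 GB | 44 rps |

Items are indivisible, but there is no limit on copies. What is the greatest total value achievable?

268 rps

Best value-per-unit is B at 32/5; filling with it alone gives 8×32 = 256.
Optimal mix: 7×B + 1×C → memory 42, value 268.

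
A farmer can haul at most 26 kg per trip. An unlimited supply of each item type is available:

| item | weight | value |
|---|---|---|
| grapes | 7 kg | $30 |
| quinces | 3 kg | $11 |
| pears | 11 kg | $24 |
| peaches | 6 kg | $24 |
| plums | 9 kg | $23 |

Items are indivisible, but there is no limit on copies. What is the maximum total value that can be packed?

$108

Best value-per-unit is grapes at 30/7; filling with it alone gives 3×30 = 90.
Optimal mix: 2×grapes + 2×peaches → weight 26, value 108.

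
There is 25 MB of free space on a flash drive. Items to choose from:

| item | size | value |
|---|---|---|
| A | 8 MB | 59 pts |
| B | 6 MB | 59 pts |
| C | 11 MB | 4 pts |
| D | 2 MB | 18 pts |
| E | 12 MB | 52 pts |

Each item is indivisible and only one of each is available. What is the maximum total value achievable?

136 pts

Check high-value combinations within 25 MB:
- A+B+D: size 8+6+2=16, value 59+59+18=136
- B+D+E: size 6+2+12=20, value 59+18+52=129
- A+D+E: size 8+2+12=22, value 59+18+52=129
- A+B+C: size 8+6+11=25, value 59+59+4=122
- A+B: size 8+6=14, value 59+59=118
Best: 136 pts.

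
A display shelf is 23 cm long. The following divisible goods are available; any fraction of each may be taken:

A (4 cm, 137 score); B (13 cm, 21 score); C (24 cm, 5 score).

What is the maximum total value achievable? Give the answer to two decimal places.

Take in order of value per unit:
- A (137/4 per unit): all 4 → value 137, running total 137.00
- B (21/13 per unit): all 13 → value 21, running total 158.00
- C (5/24 per unit): 6 of 24 → value 6×5/24 = 1.2500, running total 159.25
Total 159.25.

159.25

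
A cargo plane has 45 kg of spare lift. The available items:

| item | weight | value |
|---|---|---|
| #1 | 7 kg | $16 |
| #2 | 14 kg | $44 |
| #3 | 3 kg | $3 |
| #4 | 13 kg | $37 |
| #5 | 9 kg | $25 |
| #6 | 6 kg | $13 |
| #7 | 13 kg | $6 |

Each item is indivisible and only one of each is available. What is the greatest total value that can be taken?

$122

Check high-value combinations within 45 kg:
- #1+#2+#4+#5: weight 7+14+13+9=43, value 16+44+37+25=122
- #2+#3+#4+#5+#6: weight 14+3+13+9+6=45, value 44+3+37+25+13=122
- #2+#4+#5+#6: weight 14+13+9+6=42, value 44+37+25+13=119
- #1+#2+#3+#4+#6: weight 7+14+3+13+6=43, value 16+44+3+37+13=113
- #1+#2+#4+#6: weight 7+14+13+6=40, value 16+44+37+13=110
Best: $122.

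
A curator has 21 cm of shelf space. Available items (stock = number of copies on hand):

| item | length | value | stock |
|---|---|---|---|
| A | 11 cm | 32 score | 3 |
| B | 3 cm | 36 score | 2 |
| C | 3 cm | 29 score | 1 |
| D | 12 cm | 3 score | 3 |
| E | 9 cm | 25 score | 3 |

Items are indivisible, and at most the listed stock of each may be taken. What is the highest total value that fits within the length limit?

133 score

Top feasible selections:
- 1×A + 2×B + 1×C: length 20, value 133
- 2×B + 1×C + 1×E: length 18, value 126
- 1×A + 2×B: length 17, value 104
- 2×B + 1×C + 1×D: length 21, value 104
Best: 133 score.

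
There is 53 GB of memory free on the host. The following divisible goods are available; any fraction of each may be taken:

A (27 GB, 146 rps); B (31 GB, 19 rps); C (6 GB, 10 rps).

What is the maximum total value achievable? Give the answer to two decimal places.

168.26

Take in order of value per unit:
- A (146/27 per unit): all 27 → value 146, running total 146.00
- C (10/6 per unit): all 6 → value 10, running total 156.00
- B (19/31 per unit): 20 of 31 → value 20×19/31 = 12.2581, running total 168.26
Total 168.26.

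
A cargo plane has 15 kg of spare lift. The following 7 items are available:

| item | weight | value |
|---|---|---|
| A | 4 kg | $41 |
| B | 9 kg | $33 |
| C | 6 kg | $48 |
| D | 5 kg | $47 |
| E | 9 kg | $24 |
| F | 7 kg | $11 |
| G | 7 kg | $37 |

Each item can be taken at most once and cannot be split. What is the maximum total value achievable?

Check high-value combinations within 15 kg:
- A+C+D: weight 4+6+5=15, value 41+48+47=136
- C+D: weight 6+5=11, value 48+47=95
- A+C: weight 4+6=10, value 41+48=89
- A+D: weight 4+5=9, value 41+47=88
- C+G: weight 6+7=13, value 48+37=85
Best: $136.

$136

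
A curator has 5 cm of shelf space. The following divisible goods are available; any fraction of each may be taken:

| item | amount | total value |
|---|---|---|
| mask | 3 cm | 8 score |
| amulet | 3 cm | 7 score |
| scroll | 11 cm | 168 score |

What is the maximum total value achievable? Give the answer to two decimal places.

Take in order of value per unit:
- scroll (168/11 per unit): 5 of 11 → value 5×168/11 = 76.3636, running total 76.36
Total 76.36.

76.36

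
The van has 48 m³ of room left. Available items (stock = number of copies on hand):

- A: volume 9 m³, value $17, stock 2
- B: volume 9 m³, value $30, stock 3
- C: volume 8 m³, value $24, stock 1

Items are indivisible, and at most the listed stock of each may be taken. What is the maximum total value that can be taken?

$131

Top feasible selections:
- 1×A + 3×B + 1×C: volume 44, value 131
- 2×A + 3×B: volume 45, value 124
- 2×A + 2×B + 1×C: volume 44, value 118
Best: $131.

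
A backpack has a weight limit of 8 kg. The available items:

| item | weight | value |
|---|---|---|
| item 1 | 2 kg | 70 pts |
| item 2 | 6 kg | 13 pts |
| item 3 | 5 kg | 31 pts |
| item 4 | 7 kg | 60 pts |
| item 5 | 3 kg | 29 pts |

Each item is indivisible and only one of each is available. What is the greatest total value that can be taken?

Check high-value combinations within 8 kg:
- item 1+item 3: weight 2+5=7, value 70+31=101
- item 1+item 5: weight 2+3=5, value 70+29=99
- item 1+item 2: weight 2+6=8, value 70+13=83
- item 1: weight 2, value 70
Best: 101 pts.

101 pts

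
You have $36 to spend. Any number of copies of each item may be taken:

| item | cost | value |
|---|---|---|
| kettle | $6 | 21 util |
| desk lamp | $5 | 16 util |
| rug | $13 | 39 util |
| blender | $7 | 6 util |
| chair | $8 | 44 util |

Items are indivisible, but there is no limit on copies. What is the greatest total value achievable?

Best value-per-unit is chair at 44/8, and filling with it alone uses cost 4×8=32. No mix of the others beats 4×44 = 176.

176 util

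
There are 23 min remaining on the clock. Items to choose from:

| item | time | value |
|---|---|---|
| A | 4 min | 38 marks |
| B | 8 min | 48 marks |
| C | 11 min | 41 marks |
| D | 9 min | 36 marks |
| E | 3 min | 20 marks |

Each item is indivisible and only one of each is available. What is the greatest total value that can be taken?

Check high-value combinations within 23 min:
- A+B+C: time 4+8+11=23, value 38+48+41=127
- A+B+D: time 4+8+9=21, value 38+48+36=122
- B+C+E: time 8+11+3=22, value 48+41+20=109
- A+B+E: time 4+8+3=15, value 38+48+20=106
- B+D+E: time 8+9+3=20, value 48+36+20=104
Best: 127 marks.

127 marks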